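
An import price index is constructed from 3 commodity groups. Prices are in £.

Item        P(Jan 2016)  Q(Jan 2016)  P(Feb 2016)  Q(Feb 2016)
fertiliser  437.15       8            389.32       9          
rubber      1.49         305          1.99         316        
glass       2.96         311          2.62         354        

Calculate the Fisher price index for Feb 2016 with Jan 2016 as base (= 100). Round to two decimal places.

Laspeyres component (base-period weights):
ΣP(Feb 2016)Q(Jan 2016) = 389.32×8 + 1.99×305 + 2.62×311 = 3114.56 + 606.95 + 814.82 = 4536.33
ΣP(Jan 2016)Q(Jan 2016) = 437.15×8 + 1.49×305 + 2.96×311 = 3497.2 + 454.45 + 920.56 = 4872.21
L = 4536.33 / 4872.21 × 100 = 93.1062
Paasche component (current-period weights):
ΣP(Feb 2016)Q(Feb 2016) = 389.32×9 + 1.99×316 + 2.62×354 = 3503.88 + 628.84 + 927.48 = 5060.2
ΣP(Jan 2016)Q(Feb 2016) = 437.15×9 + 1.49×316 + 2.96×354 = 3934.35 + 470.84 + 1047.84 = 5453.03
P = 5060.2 / 5453.03 × 100 = 92.7961
Fisher = √(L × P) = √(93.1062 × 92.7961) = 92.9510

92.95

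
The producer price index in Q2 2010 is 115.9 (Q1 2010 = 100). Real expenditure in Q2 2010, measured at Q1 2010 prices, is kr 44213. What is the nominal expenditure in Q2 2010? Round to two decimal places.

51242.87

Nominal = Real × (Index/100) = 44213 × (115.9/100)
        = 44213 × 1.159 = 51242.8670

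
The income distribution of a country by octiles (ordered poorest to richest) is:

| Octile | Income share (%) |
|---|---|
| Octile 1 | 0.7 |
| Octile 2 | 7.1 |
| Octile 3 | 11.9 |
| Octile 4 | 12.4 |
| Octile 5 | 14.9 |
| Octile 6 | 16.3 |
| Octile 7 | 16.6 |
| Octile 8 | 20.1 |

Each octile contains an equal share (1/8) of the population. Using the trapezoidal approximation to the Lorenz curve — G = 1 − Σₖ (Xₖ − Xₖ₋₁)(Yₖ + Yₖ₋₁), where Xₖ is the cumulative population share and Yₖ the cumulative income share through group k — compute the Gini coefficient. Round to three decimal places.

0.249

Cumulative income shares Yₖ: 0.0070, 0.0780, 0.1970, 0.3210, 0.4700, 0.6330, 0.7990, 1.0000
Σ (Xₖ−Xₖ₋₁)(Yₖ+Yₖ₋₁) = (1/8)(0.0070+0.0000) + (1/8)(0.0780+0.0070) + (1/8)(0.1970+0.0780) + (1/8)(0.3210+0.1970) + (1/8)(0.4700+0.3210) + (1/8)(0.6330+0.4700) + (1/8)(0.7990+0.6330) + (1/8)(1.0000+0.7990)
  = 0.0009 + 0.0106 + 0.0344 + 0.0648 + 0.0989 + 0.1379 + 0.1790 + 0.2249 = 0.7512
G = 1 − 0.7512 = 0.2488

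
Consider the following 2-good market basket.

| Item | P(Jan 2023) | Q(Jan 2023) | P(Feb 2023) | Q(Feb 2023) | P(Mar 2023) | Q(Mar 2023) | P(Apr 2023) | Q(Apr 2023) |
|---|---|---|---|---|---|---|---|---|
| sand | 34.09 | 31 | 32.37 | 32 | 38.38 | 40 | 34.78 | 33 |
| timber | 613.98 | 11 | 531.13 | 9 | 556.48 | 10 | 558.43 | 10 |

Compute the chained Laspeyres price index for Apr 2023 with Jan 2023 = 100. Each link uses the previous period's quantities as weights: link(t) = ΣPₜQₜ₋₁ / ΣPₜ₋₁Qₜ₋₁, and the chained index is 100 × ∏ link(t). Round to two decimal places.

92.34

Link Jan 2023→Feb 2023:
ΣP(Feb 2023)Q(Jan 2023) = 32.37×31 + 531.13×11 = 1003.47 + 5842.43 = 6845.9
ΣP(Jan 2023)Q(Jan 2023) = 34.09×31 + 613.98×11 = 1056.79 + 6753.78 = 7810.57
link = 6845.9/7810.57 = 0.876492
Link Feb 2023→Mar 2023:
ΣP(Mar 2023)Q(Feb 2023) = 38.38×32 + 556.48×9 = 1228.16 + 5008.32 = 6236.48
ΣP(Feb 2023)Q(Feb 2023) = 32.37×32 + 531.13×9 = 1035.84 + 4780.17 = 5816.01
link = 6236.48/5816.01 = 1.072295
Link Mar 2023→Apr 2023:
ΣP(Apr 2023)Q(Mar 2023) = 34.78×40 + 558.43×10 = 1391.2 + 5584.3 = 6975.5
ΣP(Mar 2023)Q(Mar 2023) = 38.38×40 + 556.48×10 = 1535.2 + 5564.8 = 7100
link = 6975.5/7100 = 0.982465
Chained index = 100 × 0.876492 × 1.072295 × 0.982465 = 92.3377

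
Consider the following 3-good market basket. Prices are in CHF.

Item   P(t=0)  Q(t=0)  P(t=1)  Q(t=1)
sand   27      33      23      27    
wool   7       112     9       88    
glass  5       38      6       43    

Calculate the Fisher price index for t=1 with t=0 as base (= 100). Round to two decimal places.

107.04

Laspeyres component (base-period weights):
ΣP(t=1)Q(t=0) = 23×33 + 9×112 + 6×38 = 759 + 1008 + 228 = 1995
ΣP(t=0)Q(t=0) = 27×33 + 7×112 + 5×38 = 891 + 784 + 190 = 1865
L = 1995 / 1865 × 100 = 106.9705
Paasche component (current-period weights):
ΣP(t=1)Q(t=1) = 23×27 + 9×88 + 6×43 = 621 + 792 + 258 = 1671
ΣP(t=0)Q(t=1) = 27×27 + 7×88 + 5×43 = 729 + 616 + 215 = 1560
P = 1671 / 1560 × 100 = 107.1154
Fisher = √(L × P) = √(106.9705 × 107.1154) = 107.0429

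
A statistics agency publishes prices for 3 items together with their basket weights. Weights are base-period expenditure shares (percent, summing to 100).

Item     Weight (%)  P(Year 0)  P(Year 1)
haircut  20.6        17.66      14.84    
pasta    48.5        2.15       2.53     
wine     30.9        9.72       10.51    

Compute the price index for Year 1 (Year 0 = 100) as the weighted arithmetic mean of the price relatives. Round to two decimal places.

107.79

haircut: 20.6 × (14.84/17.66) = 20.6 × 0.840317 = 17.3105
pasta: 48.5 × (2.53/2.15) = 48.5 × 1.176744 = 57.0721
wine: 30.9 × (10.51/9.72) = 30.9 × 1.081276 = 33.4114
Index = Σ wᵢ·(p₁ᵢ/p₀ᵢ) = 17.3105 + 57.0721 + 33.4114 = 107.7940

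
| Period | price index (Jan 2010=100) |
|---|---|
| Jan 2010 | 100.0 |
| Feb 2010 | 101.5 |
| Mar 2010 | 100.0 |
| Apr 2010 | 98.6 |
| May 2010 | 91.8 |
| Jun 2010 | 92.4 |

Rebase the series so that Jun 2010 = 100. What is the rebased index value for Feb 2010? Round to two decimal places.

Rebased(Feb 2010) = 101.5 / 92.4 × 100 = 109.8485

109.85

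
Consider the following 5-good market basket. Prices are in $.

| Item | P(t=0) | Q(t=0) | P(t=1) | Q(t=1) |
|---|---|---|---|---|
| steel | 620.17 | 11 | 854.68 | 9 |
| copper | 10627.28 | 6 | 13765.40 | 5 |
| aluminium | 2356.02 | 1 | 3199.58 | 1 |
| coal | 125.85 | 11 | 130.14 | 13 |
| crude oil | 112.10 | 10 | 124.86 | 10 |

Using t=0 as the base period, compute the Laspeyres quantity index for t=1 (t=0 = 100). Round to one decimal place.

84.6

Laspeyres quantity index uses base-period prices as weights.
ΣP(t=0)·Q(t=1) = 620.17×9 + 10627.28×5 + 2356.02×1 + 125.85×13 + 112.10×10 = 5581.53 + 53136.4 + 2356.02 + 1636.05 + 1121 = 63831
ΣP(t=0)·Q(t=0) = 620.17×11 + 10627.28×6 + 2356.02×1 + 125.85×11 + 112.10×10 = 6821.87 + 63763.68 + 2356.02 + 1384.35 + 1121 = 75446.92
Index = 63831 / 75446.92 × 100 = 84.6039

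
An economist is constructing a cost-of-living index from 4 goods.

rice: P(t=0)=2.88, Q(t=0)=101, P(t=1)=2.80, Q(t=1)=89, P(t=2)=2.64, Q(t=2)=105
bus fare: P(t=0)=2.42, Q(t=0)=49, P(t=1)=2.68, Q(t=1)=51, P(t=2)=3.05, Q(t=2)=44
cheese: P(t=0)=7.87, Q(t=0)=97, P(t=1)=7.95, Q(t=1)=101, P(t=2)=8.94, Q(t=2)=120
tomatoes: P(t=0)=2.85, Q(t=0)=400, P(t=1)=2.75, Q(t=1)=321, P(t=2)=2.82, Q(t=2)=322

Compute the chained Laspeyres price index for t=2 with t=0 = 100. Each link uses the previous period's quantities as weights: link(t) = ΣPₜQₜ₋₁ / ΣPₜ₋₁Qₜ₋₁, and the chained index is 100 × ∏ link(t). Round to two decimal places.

Link t=0→t=1:
ΣP(t=1)Q(t=0) = 2.80×101 + 2.68×49 + 7.95×97 + 2.75×400 = 282.8 + 131.32 + 771.15 + 1100 = 2285.27
ΣP(t=0)Q(t=0) = 2.88×101 + 2.42×49 + 7.87×97 + 2.85×400 = 290.88 + 118.58 + 763.39 + 1140 = 2312.85
link = 2285.27/2312.85 = 0.988075
Link t=1→t=2:
ΣP(t=2)Q(t=1) = 2.64×89 + 3.05×51 + 8.94×101 + 2.82×321 = 234.96 + 155.55 + 902.94 + 905.22 = 2198.67
ΣP(t=1)Q(t=1) = 2.80×89 + 2.68×51 + 7.95×101 + 2.75×321 = 249.2 + 136.68 + 802.95 + 882.75 = 2071.58
link = 2198.67/2071.58 = 1.061349
Chained index = 100 × 0.988075 × 1.061349 = 104.8693

104.87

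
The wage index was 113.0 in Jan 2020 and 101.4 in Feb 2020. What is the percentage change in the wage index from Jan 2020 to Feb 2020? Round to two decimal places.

Change = (101.4 − 113.0) / 113.0 × 100
       = -11.6 / 113.0 × 100 = -10.2655%

-10.27%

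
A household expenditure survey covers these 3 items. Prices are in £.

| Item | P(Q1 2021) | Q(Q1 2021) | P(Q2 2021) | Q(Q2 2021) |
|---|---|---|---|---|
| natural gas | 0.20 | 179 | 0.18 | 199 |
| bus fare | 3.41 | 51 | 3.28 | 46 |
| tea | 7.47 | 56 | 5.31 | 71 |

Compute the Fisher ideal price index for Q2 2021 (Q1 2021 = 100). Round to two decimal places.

78.32

Laspeyres component (base-period weights):
ΣP(Q2 2021)Q(Q1 2021) = 0.18×179 + 3.28×51 + 5.31×56 = 32.22 + 167.28 + 297.36 = 496.86
ΣP(Q1 2021)Q(Q1 2021) = 0.20×179 + 3.41×51 + 7.47×56 = 35.8 + 173.91 + 418.32 = 628.03
L = 496.86 / 628.03 × 100 = 79.1141
Paasche component (current-period weights):
ΣP(Q2 2021)Q(Q2 2021) = 0.18×199 + 3.28×46 + 5.31×71 = 35.82 + 150.88 + 377.01 = 563.71
ΣP(Q1 2021)Q(Q2 2021) = 0.20×199 + 3.41×46 + 7.47×71 = 39.8 + 156.86 + 530.37 = 727.03
P = 563.71 / 727.03 × 100 = 77.5360
Fisher = √(L × P) = √(79.1141 × 77.5360) = 78.3211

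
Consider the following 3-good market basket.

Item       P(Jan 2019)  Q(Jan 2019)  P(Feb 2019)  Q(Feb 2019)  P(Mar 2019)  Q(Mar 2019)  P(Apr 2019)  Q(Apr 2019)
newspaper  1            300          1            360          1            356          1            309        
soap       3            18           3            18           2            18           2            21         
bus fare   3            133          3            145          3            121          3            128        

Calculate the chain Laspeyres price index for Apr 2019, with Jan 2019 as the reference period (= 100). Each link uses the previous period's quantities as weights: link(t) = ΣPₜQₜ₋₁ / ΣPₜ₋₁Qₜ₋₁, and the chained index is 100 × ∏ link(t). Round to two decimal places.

Link Jan 2019→Feb 2019:
ΣP(Feb 2019)Q(Jan 2019) = 1×300 + 3×18 + 3×133 = 300 + 54 + 399 = 753
ΣP(Jan 2019)Q(Jan 2019) = 1×300 + 3×18 + 3×133 = 300 + 54 + 399 = 753
link = 753/753 = 1.000000
Link Feb 2019→Mar 2019:
ΣP(Mar 2019)Q(Feb 2019) = 1×360 + 2×18 + 3×145 = 360 + 36 + 435 = 831
ΣP(Feb 2019)Q(Feb 2019) = 1×360 + 3×18 + 3×145 = 360 + 54 + 435 = 849
link = 831/849 = 0.978799
Link Mar 2019→Apr 2019:
ΣP(Apr 2019)Q(Mar 2019) = 1×356 + 2×18 + 3×121 = 356 + 36 + 363 = 755
ΣP(Mar 2019)Q(Mar 2019) = 1×356 + 2×18 + 3×121 = 356 + 36 + 363 = 755
link = 755/755 = 1.000000
Chained index = 100 × 1.000000 × 0.978799 × 1.000000 = 97.8799

97.88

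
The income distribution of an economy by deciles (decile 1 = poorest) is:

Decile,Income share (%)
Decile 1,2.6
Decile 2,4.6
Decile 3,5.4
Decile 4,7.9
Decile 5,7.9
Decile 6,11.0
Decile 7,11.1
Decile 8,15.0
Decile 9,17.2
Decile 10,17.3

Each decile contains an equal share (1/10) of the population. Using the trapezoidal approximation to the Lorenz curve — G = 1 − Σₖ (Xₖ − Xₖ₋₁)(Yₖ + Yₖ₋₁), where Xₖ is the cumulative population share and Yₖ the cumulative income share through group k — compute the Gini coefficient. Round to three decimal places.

Cumulative income shares Yₖ: 0.0260, 0.0720, 0.1260, 0.2050, 0.2840, 0.3940, 0.5050, 0.6550, 0.8270, 1.0000
Σ (Xₖ−Xₖ₋₁)(Yₖ+Yₖ₋₁) = (1/10)(0.0260+0.0000) + (1/10)(0.0720+0.0260) + (1/10)(0.1260+0.0720) + (1/10)(0.2050+0.1260) + (1/10)(0.2840+0.2050) + (1/10)(0.3940+0.2840) + (1/10)(0.5050+0.3940) + (1/10)(0.6550+0.5050) + (1/10)(0.8270+0.6550) + (1/10)(1.0000+0.8270)
  = 0.0026 + 0.0098 + 0.0198 + 0.0331 + 0.0489 + 0.0678 + 0.0899 + 0.1160 + 0.1482 + 0.1827 = 0.7188
G = 1 − 0.7188 = 0.2812

0.281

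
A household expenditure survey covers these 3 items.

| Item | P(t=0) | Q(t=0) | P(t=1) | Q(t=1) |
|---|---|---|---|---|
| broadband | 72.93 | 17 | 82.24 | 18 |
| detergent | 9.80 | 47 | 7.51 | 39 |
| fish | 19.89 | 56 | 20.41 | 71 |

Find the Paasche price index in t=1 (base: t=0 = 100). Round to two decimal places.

103.71

Paasche price index uses current-period quantities as weights.
ΣP(t=1)·Q(t=1) = 82.24×18 + 7.51×39 + 20.41×71 = 1480.32 + 292.89 + 1449.11 = 3222.32
ΣP(t=0)·Q(t=1) = 72.93×18 + 9.80×39 + 19.89×71 = 1312.74 + 382.2 + 1412.19 = 3107.13
Index = 3222.32 / 3107.13 × 100 = 103.7073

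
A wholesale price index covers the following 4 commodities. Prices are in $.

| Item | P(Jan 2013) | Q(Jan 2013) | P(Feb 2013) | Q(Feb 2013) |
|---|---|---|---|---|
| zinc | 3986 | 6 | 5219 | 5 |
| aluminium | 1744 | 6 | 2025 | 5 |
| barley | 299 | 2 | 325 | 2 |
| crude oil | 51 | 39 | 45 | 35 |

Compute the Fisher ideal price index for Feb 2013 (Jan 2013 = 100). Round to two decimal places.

123.98

Laspeyres component (base-period weights):
ΣP(Feb 2013)Q(Jan 2013) = 5219×6 + 2025×6 + 325×2 + 45×39 = 31314 + 12150 + 650 + 1755 = 45869
ΣP(Jan 2013)Q(Jan 2013) = 3986×6 + 1744×6 + 299×2 + 51×39 = 23916 + 10464 + 598 + 1989 = 36967
L = 45869 / 36967 × 100 = 124.0809
Paasche component (current-period weights):
ΣP(Feb 2013)Q(Feb 2013) = 5219×5 + 2025×5 + 325×2 + 45×35 = 26095 + 10125 + 650 + 1575 = 38445
ΣP(Jan 2013)Q(Feb 2013) = 3986×5 + 1744×5 + 299×2 + 51×35 = 19930 + 8720 + 598 + 1785 = 31033
P = 38445 / 31033 × 100 = 123.8843
Fisher = √(L × P) = √(124.0809 × 123.8843) = 123.9826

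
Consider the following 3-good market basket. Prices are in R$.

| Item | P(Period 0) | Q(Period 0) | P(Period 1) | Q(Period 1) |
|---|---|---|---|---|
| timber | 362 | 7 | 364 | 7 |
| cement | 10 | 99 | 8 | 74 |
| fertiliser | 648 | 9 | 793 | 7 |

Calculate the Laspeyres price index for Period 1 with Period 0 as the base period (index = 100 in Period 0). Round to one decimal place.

112.0

Laspeyres price index uses base-period quantities as weights.
ΣP(Period 1)·Q(Period 0) = 364×7 + 8×99 + 793×9 = 2548 + 792 + 7137 = 10477
ΣP(Period 0)·Q(Period 0) = 362×7 + 10×99 + 648×9 = 2534 + 990 + 5832 = 9356
Index = 10477 / 9356 × 100 = 111.9816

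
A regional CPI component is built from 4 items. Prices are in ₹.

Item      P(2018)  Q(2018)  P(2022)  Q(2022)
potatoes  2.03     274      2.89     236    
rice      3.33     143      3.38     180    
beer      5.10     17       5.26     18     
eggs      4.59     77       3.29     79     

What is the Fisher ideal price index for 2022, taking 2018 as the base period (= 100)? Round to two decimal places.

Laspeyres component (base-period weights):
ΣP(2022)Q(2018) = 2.89×274 + 3.38×143 + 5.26×17 + 3.29×77 = 791.86 + 483.34 + 89.42 + 253.33 = 1617.95
ΣP(2018)Q(2018) = 2.03×274 + 3.33×143 + 5.10×17 + 4.59×77 = 556.22 + 476.19 + 86.7 + 353.43 = 1472.54
L = 1617.95 / 1472.54 × 100 = 109.8748
Paasche component (current-period weights):
ΣP(2022)Q(2022) = 2.89×236 + 3.38×180 + 5.26×18 + 3.29×79 = 682.04 + 608.4 + 94.68 + 259.91 = 1645.03
ΣP(2018)Q(2022) = 2.03×236 + 3.33×180 + 5.10×18 + 4.59×79 = 479.08 + 599.4 + 91.8 + 362.61 = 1532.89
P = 1645.03 / 1532.89 × 100 = 107.3156
Fisher = √(L × P) = √(109.8748 × 107.3156) = 108.5876

108.59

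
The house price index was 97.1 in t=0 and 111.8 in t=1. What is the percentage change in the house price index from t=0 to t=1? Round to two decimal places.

15.14%

Change = (111.8 − 97.1) / 97.1 × 100
       = 14.7 / 97.1 × 100 = 15.1390%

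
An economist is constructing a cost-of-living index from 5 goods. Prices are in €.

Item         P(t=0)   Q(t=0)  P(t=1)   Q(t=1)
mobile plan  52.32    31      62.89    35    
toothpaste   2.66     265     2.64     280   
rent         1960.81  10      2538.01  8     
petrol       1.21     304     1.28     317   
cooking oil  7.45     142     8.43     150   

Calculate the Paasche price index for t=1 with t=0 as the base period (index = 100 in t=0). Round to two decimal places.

126.06

Paasche price index uses current-period quantities as weights.
ΣP(t=1)·Q(t=1) = 62.89×35 + 2.64×280 + 2538.01×8 + 1.28×317 + 8.43×150 = 2201.15 + 739.2 + 20304.08 + 405.76 + 1264.5 = 24914.69
ΣP(t=0)·Q(t=1) = 52.32×35 + 2.66×280 + 1960.81×8 + 1.21×317 + 7.45×150 = 1831.2 + 744.8 + 15686.48 + 383.57 + 1117.5 = 19763.55
Index = 24914.69 / 19763.55 × 100 = 126.0638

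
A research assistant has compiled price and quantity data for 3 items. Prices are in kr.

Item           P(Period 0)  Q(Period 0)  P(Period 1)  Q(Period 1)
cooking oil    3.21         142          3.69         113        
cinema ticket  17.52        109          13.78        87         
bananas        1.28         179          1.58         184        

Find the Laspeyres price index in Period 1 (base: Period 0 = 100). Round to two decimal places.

Laspeyres price index uses base-period quantities as weights.
ΣP(Period 1)·Q(Period 0) = 3.69×142 + 13.78×109 + 1.58×179 = 523.98 + 1502.02 + 282.82 = 2308.82
ΣP(Period 0)·Q(Period 0) = 3.21×142 + 17.52×109 + 1.28×179 = 455.82 + 1909.68 + 229.12 = 2594.62
Index = 2308.82 / 2594.62 × 100 = 88.9849

88.98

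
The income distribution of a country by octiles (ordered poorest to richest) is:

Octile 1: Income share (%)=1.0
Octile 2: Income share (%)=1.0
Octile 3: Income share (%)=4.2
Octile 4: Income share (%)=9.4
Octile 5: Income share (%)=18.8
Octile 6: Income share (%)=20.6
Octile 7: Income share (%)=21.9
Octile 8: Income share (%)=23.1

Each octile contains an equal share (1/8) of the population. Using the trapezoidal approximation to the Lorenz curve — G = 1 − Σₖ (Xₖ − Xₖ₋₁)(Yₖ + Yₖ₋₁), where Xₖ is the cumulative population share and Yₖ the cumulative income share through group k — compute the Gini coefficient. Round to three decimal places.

0.397

Cumulative income shares Yₖ: 0.0100, 0.0200, 0.0620, 0.1560, 0.3440, 0.5500, 0.7690, 1.0000
Σ (Xₖ−Xₖ₋₁)(Yₖ+Yₖ₋₁) = (1/8)(0.0100+0.0000) + (1/8)(0.0200+0.0100) + (1/8)(0.0620+0.0200) + (1/8)(0.1560+0.0620) + (1/8)(0.3440+0.1560) + (1/8)(0.5500+0.3440) + (1/8)(0.7690+0.5500) + (1/8)(1.0000+0.7690)
  = 0.0013 + 0.0037 + 0.0103 + 0.0272 + 0.0625 + 0.1118 + 0.1649 + 0.2211 = 0.6028
G = 1 − 0.6028 = 0.3972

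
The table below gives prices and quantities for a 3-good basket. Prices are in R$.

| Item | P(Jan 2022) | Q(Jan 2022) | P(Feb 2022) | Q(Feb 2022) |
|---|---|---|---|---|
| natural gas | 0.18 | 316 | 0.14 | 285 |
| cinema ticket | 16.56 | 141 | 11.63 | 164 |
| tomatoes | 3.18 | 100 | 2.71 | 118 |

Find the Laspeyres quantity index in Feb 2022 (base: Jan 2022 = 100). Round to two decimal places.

115.96

Laspeyres quantity index uses base-period prices as weights.
ΣP(Jan 2022)·Q(Feb 2022) = 0.18×285 + 16.56×164 + 3.18×118 = 51.3 + 2715.84 + 375.24 = 3142.38
ΣP(Jan 2022)·Q(Jan 2022) = 0.18×316 + 16.56×141 + 3.18×100 = 56.88 + 2334.96 + 318 = 2709.84
Index = 3142.38 / 2709.84 × 100 = 115.9618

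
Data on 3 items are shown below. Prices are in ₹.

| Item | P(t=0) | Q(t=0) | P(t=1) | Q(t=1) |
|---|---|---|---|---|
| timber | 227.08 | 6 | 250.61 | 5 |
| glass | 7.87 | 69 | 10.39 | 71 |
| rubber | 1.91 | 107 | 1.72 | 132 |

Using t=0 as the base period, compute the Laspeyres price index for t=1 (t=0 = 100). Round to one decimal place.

114.0

Laspeyres price index uses base-period quantities as weights.
ΣP(t=1)·Q(t=0) = 250.61×6 + 10.39×69 + 1.72×107 = 1503.66 + 716.91 + 184.04 = 2404.61
ΣP(t=0)·Q(t=0) = 227.08×6 + 7.87×69 + 1.91×107 = 1362.48 + 543.03 + 204.37 = 2109.88
Index = 2404.61 / 2109.88 × 100 = 113.9690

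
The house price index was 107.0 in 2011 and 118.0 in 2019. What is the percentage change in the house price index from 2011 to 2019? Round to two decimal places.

10.28%

Change = (118.0 − 107.0) / 107.0 × 100
       = 11.0 / 107.0 × 100 = 10.2804%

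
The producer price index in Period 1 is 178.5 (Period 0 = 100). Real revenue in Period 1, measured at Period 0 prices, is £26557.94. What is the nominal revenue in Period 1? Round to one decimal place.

47405.9

Nominal = Real × (Index/100) = 26557.94 × (178.5/100)
        = 26557.94 × 1.785 = 47405.9229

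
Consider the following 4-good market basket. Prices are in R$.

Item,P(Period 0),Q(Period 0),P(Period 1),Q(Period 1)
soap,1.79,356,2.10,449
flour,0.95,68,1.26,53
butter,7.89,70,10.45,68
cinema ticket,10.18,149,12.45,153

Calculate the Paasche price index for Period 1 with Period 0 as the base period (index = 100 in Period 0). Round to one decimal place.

Paasche price index uses current-period quantities as weights.
ΣP(Period 1)·Q(Period 1) = 2.10×449 + 1.26×53 + 10.45×68 + 12.45×153 = 942.9 + 66.78 + 710.6 + 1904.85 = 3625.13
ΣP(Period 0)·Q(Period 1) = 1.79×449 + 0.95×53 + 7.89×68 + 10.18×153 = 803.71 + 50.35 + 536.52 + 1557.54 = 2948.12
Index = 3625.13 / 2948.12 × 100 = 122.9641

123.0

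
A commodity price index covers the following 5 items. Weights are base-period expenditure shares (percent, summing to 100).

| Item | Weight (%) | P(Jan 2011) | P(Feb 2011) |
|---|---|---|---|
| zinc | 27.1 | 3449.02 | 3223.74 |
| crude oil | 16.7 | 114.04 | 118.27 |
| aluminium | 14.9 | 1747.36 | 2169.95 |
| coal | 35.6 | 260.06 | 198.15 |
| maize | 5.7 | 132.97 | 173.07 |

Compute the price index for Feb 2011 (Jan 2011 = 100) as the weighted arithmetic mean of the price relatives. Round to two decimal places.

zinc: 27.1 × (3223.74/3449.02) = 27.1 × 0.934683 = 25.3299
crude oil: 16.7 × (118.27/114.04) = 16.7 × 1.037092 = 17.3194
aluminium: 14.9 × (2169.95/1747.36) = 14.9 × 1.241845 = 18.5035
coal: 35.6 × (198.15/260.06) = 35.6 × 0.761940 = 27.1250
maize: 5.7 × (173.07/132.97) = 5.7 × 1.301572 = 7.4190
Index = Σ wᵢ·(p₁ᵢ/p₀ᵢ) = 25.3299 + 17.3194 + 18.5035 + 27.1250 + 7.4190 = 95.6968

95.70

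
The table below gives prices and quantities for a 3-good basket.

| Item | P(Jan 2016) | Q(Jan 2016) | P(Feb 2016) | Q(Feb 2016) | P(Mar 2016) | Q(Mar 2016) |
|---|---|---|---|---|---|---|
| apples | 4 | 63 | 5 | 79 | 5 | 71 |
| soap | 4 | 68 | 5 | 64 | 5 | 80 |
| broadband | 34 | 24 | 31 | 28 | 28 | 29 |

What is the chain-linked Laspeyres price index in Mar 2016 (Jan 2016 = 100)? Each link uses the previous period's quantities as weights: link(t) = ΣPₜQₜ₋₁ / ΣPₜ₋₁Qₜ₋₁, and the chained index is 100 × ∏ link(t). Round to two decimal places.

98.86

Link Jan 2016→Feb 2016:
ΣP(Feb 2016)Q(Jan 2016) = 5×63 + 5×68 + 31×24 = 315 + 340 + 744 = 1399
ΣP(Jan 2016)Q(Jan 2016) = 4×63 + 4×68 + 34×24 = 252 + 272 + 816 = 1340
link = 1399/1340 = 1.044030
Link Feb 2016→Mar 2016:
ΣP(Mar 2016)Q(Feb 2016) = 5×79 + 5×64 + 28×28 = 395 + 320 + 784 = 1499
ΣP(Feb 2016)Q(Feb 2016) = 5×79 + 5×64 + 31×28 = 395 + 320 + 868 = 1583
link = 1499/1583 = 0.946936
Chained index = 100 × 1.044030 × 0.946936 = 98.8630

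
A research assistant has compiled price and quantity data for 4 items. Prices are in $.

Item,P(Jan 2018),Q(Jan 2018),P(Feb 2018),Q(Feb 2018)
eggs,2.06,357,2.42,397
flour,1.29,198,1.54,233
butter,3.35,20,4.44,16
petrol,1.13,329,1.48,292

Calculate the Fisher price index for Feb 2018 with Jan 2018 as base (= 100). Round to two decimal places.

121.70

Laspeyres component (base-period weights):
ΣP(Feb 2018)Q(Jan 2018) = 2.42×357 + 1.54×198 + 4.44×20 + 1.48×329 = 863.94 + 304.92 + 88.8 + 486.92 = 1744.58
ΣP(Jan 2018)Q(Jan 2018) = 2.06×357 + 1.29×198 + 3.35×20 + 1.13×329 = 735.42 + 255.42 + 67 + 371.77 = 1429.61
L = 1744.58 / 1429.61 × 100 = 122.0319
Paasche component (current-period weights):
ΣP(Feb 2018)Q(Feb 2018) = 2.42×397 + 1.54×233 + 4.44×16 + 1.48×292 = 960.74 + 358.82 + 71.04 + 432.16 = 1822.76
ΣP(Jan 2018)Q(Feb 2018) = 2.06×397 + 1.29×233 + 3.35×16 + 1.13×292 = 817.82 + 300.57 + 53.6 + 329.96 = 1501.95
P = 1822.76 / 1501.95 × 100 = 121.3596
Fisher = √(L × P) = √(122.0319 × 121.3596) = 121.6953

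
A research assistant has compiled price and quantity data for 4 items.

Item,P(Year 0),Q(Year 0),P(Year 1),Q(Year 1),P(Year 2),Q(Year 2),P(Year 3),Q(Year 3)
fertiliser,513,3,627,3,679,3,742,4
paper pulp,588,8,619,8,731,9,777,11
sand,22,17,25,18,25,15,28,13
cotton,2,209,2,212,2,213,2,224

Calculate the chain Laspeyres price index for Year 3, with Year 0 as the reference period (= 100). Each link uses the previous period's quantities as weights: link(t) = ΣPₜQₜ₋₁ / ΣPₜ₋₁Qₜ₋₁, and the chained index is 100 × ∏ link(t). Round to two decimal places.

132.54

Link Year 0→Year 1:
ΣP(Year 1)Q(Year 0) = 627×3 + 619×8 + 25×17 + 2×209 = 1881 + 4952 + 425 + 418 = 7676
ΣP(Year 0)Q(Year 0) = 513×3 + 588×8 + 22×17 + 2×209 = 1539 + 4704 + 374 + 418 = 7035
link = 7676/7035 = 1.091116
Link Year 1→Year 2:
ΣP(Year 2)Q(Year 1) = 679×3 + 731×8 + 25×18 + 2×212 = 2037 + 5848 + 450 + 424 = 8759
ΣP(Year 1)Q(Year 1) = 627×3 + 619×8 + 25×18 + 2×212 = 1881 + 4952 + 450 + 424 = 7707
link = 8759/7707 = 1.136499
Link Year 2→Year 3:
ΣP(Year 3)Q(Year 2) = 742×3 + 777×9 + 28×15 + 2×213 = 2226 + 6993 + 420 + 426 = 10065
ΣP(Year 2)Q(Year 2) = 679×3 + 731×9 + 25×15 + 2×213 = 2037 + 6579 + 375 + 426 = 9417
link = 10065/9417 = 1.068812
Chained index = 100 × 1.091116 × 1.136499 × 1.068812 = 132.5383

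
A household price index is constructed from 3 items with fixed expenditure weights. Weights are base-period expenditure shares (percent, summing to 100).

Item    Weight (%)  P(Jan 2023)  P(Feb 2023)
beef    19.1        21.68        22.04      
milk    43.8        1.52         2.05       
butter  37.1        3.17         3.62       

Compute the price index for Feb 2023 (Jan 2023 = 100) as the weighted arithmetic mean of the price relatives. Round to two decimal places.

beef: 19.1 × (22.04/21.68) = 19.1 × 1.016605 = 19.4172
milk: 43.8 × (2.05/1.52) = 43.8 × 1.348684 = 59.0724
butter: 37.1 × (3.62/3.17) = 37.1 × 1.141956 = 42.3666
Index = Σ wᵢ·(p₁ᵢ/p₀ᵢ) = 19.4172 + 59.0724 + 42.3666 = 120.8561

120.86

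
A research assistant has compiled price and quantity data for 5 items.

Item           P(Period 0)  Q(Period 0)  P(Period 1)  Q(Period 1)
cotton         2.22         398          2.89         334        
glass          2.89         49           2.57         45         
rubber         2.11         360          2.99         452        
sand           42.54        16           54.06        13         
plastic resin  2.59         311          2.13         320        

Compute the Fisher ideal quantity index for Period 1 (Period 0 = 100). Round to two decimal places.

Laspeyres component (base-period weights):
ΣP(Period 0)Q(Period 1) = 2.22×334 + 2.89×45 + 2.11×452 + 42.54×13 + 2.59×320 = 741.48 + 130.05 + 953.72 + 553.02 + 828.8 = 3207.07
ΣP(Period 0)Q(Period 0) = 2.22×398 + 2.89×49 + 2.11×360 + 42.54×16 + 2.59×311 = 883.56 + 141.61 + 759.6 + 680.64 + 805.49 = 3270.9
L = 3207.07 / 3270.9 × 100 = 98.0485
Paasche component (current-period weights):
ΣP(Period 1)Q(Period 1) = 2.89×334 + 2.57×45 + 2.99×452 + 54.06×13 + 2.13×320 = 965.26 + 115.65 + 1351.48 + 702.78 + 681.6 = 3816.77
ΣP(Period 1)Q(Period 0) = 2.89×398 + 2.57×49 + 2.99×360 + 54.06×16 + 2.13×311 = 1150.22 + 125.93 + 1076.4 + 864.96 + 662.43 = 3879.94
P = 3816.77 / 3879.94 × 100 = 98.3719
Fisher = √(L × P) = √(98.0485 × 98.3719) = 98.2101

98.21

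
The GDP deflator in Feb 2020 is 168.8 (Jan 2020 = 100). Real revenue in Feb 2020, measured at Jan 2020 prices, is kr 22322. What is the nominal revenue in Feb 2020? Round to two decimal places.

37679.54

Nominal = Real × (Index/100) = 22322 × (168.8/100)
        = 22322 × 1.688 = 37679.5360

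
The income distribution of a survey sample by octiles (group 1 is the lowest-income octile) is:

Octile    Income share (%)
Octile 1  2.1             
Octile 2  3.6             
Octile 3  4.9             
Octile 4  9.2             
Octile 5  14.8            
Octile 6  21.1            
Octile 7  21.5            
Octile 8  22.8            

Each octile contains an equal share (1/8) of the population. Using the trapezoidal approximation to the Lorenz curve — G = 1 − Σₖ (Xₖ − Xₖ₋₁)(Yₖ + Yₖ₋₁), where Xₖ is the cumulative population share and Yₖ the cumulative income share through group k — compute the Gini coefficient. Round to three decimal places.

Cumulative income shares Yₖ: 0.0210, 0.0570, 0.1060, 0.1980, 0.3460, 0.5570, 0.7720, 1.0000
Σ (Xₖ−Xₖ₋₁)(Yₖ+Yₖ₋₁) = (1/8)(0.0210+0.0000) + (1/8)(0.0570+0.0210) + (1/8)(0.1060+0.0570) + (1/8)(0.1980+0.1060) + (1/8)(0.3460+0.1980) + (1/8)(0.5570+0.3460) + (1/8)(0.7720+0.5570) + (1/8)(1.0000+0.7720)
  = 0.0026 + 0.0098 + 0.0204 + 0.0380 + 0.0680 + 0.1129 + 0.1661 + 0.2215 = 0.6393
G = 1 − 0.6393 = 0.3607

0.361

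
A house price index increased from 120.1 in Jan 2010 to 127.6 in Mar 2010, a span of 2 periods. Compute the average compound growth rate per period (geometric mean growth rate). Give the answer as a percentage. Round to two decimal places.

3.08%

Growth factor = (127.6/120.1)^(1/2) = (1.062448)^(1/2) = 1.030751
Growth rate = 1.030751 − 1 = 0.030751 = 3.0751%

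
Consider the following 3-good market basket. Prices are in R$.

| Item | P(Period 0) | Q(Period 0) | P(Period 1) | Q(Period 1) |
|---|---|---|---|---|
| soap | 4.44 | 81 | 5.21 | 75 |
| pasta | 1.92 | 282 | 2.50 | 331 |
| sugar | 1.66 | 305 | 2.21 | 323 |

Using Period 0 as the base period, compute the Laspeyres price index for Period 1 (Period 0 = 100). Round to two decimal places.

Laspeyres price index uses base-period quantities as weights.
ΣP(Period 1)·Q(Period 0) = 5.21×81 + 2.50×282 + 2.21×305 = 422.01 + 705 + 674.05 = 1801.06
ΣP(Period 0)·Q(Period 0) = 4.44×81 + 1.92×282 + 1.66×305 = 359.64 + 541.44 + 506.3 = 1407.38
Index = 1801.06 / 1407.38 × 100 = 127.9725

127.97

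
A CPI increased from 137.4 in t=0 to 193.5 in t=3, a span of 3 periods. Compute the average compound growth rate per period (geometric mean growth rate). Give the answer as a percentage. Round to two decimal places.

12.09%

Growth factor = (193.5/137.4)^(1/3) = (1.408297)^(1/3) = 1.120895
Growth rate = 1.120895 − 1 = 0.120895 = 12.0895%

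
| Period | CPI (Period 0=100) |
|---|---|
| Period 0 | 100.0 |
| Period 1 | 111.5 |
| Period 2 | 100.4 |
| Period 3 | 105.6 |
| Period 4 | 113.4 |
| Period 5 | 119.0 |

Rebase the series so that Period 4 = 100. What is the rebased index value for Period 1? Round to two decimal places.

Rebased(Period 1) = 111.5 / 113.4 × 100 = 98.3245

98.32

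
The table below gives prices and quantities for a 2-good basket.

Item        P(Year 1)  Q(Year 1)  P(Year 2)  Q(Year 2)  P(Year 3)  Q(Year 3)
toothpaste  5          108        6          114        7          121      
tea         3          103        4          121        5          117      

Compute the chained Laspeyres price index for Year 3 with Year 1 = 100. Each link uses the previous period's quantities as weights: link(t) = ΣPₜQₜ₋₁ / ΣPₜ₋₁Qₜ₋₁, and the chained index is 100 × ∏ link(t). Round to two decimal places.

Link Year 1→Year 2:
ΣP(Year 2)Q(Year 1) = 6×108 + 4×103 = 648 + 412 = 1060
ΣP(Year 1)Q(Year 1) = 5×108 + 3×103 = 540 + 309 = 849
link = 1060/849 = 1.248528
Link Year 2→Year 3:
ΣP(Year 3)Q(Year 2) = 7×114 + 5×121 = 798 + 605 = 1403
ΣP(Year 2)Q(Year 2) = 6×114 + 4×121 = 684 + 484 = 1168
link = 1403/1168 = 1.201199
Chained index = 100 × 1.248528 × 1.201199 = 149.9730

149.97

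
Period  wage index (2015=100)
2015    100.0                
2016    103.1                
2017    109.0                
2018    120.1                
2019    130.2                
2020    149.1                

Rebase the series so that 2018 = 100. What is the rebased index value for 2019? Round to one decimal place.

108.4

Rebased(2019) = 130.2 / 120.1 × 100 = 108.4097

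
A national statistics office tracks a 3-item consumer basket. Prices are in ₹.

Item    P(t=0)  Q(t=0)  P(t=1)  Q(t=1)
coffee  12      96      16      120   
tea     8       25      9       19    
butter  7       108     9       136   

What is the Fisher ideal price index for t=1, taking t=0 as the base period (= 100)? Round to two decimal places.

129.98

Laspeyres component (base-period weights):
ΣP(t=1)Q(t=0) = 16×96 + 9×25 + 9×108 = 1536 + 225 + 972 = 2733
ΣP(t=0)Q(t=0) = 12×96 + 8×25 + 7×108 = 1152 + 200 + 756 = 2108
L = 2733 / 2108 × 100 = 129.6490
Paasche component (current-period weights):
ΣP(t=1)Q(t=1) = 16×120 + 9×19 + 9×136 = 1920 + 171 + 1224 = 3315
ΣP(t=0)Q(t=1) = 12×120 + 8×19 + 7×136 = 1440 + 152 + 952 = 2544
P = 3315 / 2544 × 100 = 130.3066
Fisher = √(L × P) = √(129.6490 × 130.3066) = 129.9774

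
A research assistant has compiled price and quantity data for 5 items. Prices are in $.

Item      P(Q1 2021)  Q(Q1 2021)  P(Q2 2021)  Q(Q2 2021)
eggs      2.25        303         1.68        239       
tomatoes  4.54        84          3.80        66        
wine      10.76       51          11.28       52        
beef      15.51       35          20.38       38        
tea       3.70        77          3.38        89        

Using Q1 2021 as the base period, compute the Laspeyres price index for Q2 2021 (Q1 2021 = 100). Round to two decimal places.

Laspeyres price index uses base-period quantities as weights.
ΣP(Q2 2021)·Q(Q1 2021) = 1.68×303 + 3.80×84 + 11.28×51 + 20.38×35 + 3.38×77 = 509.04 + 319.2 + 575.28 + 713.3 + 260.26 = 2377.08
ΣP(Q1 2021)·Q(Q1 2021) = 2.25×303 + 4.54×84 + 10.76×51 + 15.51×35 + 3.70×77 = 681.75 + 381.36 + 548.76 + 542.85 + 284.9 = 2439.62
Index = 2377.08 / 2439.62 × 100 = 97.4365

97.44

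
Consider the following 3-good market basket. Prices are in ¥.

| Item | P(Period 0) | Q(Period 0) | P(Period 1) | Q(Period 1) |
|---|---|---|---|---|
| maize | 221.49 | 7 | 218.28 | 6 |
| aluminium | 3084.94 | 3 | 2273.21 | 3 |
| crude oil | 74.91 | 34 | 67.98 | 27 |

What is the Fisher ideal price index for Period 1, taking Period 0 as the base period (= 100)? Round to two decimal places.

Laspeyres component (base-period weights):
ΣP(Period 1)Q(Period 0) = 218.28×7 + 2273.21×3 + 67.98×34 = 1527.96 + 6819.63 + 2311.32 = 10658.91
ΣP(Period 0)Q(Period 0) = 221.49×7 + 3084.94×3 + 74.91×34 = 1550.43 + 9254.82 + 2546.94 = 13352.19
L = 10658.91 / 13352.19 × 100 = 79.8289
Paasche component (current-period weights):
ΣP(Period 1)Q(Period 1) = 218.28×6 + 2273.21×3 + 67.98×27 = 1309.68 + 6819.63 + 1835.46 = 9964.77
ΣP(Period 0)Q(Period 1) = 221.49×6 + 3084.94×3 + 74.91×27 = 1328.94 + 9254.82 + 2022.57 = 12606.33
P = 9964.77 / 12606.33 × 100 = 79.0458
Fisher = √(L × P) = √(79.8289 × 79.0458) = 79.4364

79.44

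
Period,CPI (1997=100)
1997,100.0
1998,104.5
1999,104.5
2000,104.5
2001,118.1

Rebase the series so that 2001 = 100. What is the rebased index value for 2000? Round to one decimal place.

88.5

Rebased(2000) = 104.5 / 118.1 × 100 = 88.4843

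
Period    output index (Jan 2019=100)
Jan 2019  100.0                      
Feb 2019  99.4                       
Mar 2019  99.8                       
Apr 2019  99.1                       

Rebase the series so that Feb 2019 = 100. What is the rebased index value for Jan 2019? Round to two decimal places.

100.60

Rebased(Jan 2019) = 100.0 / 99.4 × 100 = 100.6036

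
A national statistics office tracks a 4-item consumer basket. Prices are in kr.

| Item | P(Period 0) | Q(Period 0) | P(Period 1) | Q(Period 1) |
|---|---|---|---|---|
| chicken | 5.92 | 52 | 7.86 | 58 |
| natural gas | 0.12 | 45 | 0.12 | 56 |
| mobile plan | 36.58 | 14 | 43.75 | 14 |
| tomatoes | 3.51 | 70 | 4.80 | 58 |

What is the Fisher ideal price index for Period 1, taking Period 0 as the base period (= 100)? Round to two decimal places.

Laspeyres component (base-period weights):
ΣP(Period 1)Q(Period 0) = 7.86×52 + 0.12×45 + 43.75×14 + 4.80×70 = 408.72 + 5.4 + 612.5 + 336 = 1362.62
ΣP(Period 0)Q(Period 0) = 5.92×52 + 0.12×45 + 36.58×14 + 3.51×70 = 307.84 + 5.4 + 512.12 + 245.7 = 1071.06
L = 1362.62 / 1071.06 × 100 = 127.2216
Paasche component (current-period weights):
ΣP(Period 1)Q(Period 1) = 7.86×58 + 0.12×56 + 43.75×14 + 4.80×58 = 455.88 + 6.72 + 612.5 + 278.4 = 1353.5
ΣP(Period 0)Q(Period 1) = 5.92×58 + 0.12×56 + 36.58×14 + 3.51×58 = 343.36 + 6.72 + 512.12 + 203.58 = 1065.78
P = 1353.5 / 1065.78 × 100 = 126.9962
Fisher = √(L × P) = √(127.2216 × 126.9962) = 127.1089

127.11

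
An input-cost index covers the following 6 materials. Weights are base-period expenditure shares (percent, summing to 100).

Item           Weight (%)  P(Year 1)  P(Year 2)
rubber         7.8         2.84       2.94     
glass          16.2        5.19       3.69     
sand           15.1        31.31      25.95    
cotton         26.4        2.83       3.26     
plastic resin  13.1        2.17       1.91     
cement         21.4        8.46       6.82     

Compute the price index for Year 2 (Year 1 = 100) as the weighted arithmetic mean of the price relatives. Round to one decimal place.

rubber: 7.8 × (2.94/2.84) = 7.8 × 1.035211 = 8.0746
glass: 16.2 × (3.69/5.19) = 16.2 × 0.710983 = 11.5179
sand: 15.1 × (25.95/31.31) = 15.1 × 0.828809 = 12.5150
cotton: 26.4 × (3.26/2.83) = 26.4 × 1.151943 = 30.4113
plastic resin: 13.1 × (1.91/2.17) = 13.1 × 0.880184 = 11.5304
cement: 21.4 × (6.82/8.46) = 21.4 × 0.806147 = 17.2515
Index = Σ wᵢ·(p₁ᵢ/p₀ᵢ) = 8.0746 + 11.5179 + 12.5150 + 30.4113 + 11.5304 + 17.2515 = 91.3008

91.3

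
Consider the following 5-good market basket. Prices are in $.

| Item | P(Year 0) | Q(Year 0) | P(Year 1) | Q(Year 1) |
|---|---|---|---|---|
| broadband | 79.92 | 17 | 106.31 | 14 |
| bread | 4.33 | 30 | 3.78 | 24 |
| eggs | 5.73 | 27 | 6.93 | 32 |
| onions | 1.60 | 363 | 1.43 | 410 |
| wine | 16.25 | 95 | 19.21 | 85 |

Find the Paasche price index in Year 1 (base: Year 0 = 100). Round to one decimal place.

Paasche price index uses current-period quantities as weights.
ΣP(Year 1)·Q(Year 1) = 106.31×14 + 3.78×24 + 6.93×32 + 1.43×410 + 19.21×85 = 1488.34 + 90.72 + 221.76 + 586.3 + 1632.85 = 4019.97
ΣP(Year 0)·Q(Year 1) = 79.92×14 + 4.33×24 + 5.73×32 + 1.60×410 + 16.25×85 = 1118.88 + 103.92 + 183.36 + 656 + 1381.25 = 3443.41
Index = 4019.97 / 3443.41 × 100 = 116.7439

116.7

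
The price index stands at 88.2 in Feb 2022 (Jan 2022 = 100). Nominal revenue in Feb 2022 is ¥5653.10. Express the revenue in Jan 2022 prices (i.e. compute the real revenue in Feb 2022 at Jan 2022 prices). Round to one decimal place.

Real = Nominal ÷ (Index/100) = 5653.10 ÷ (88.2/100)
     = 5653.10 ÷ 0.882 = 6409.4104

6409.4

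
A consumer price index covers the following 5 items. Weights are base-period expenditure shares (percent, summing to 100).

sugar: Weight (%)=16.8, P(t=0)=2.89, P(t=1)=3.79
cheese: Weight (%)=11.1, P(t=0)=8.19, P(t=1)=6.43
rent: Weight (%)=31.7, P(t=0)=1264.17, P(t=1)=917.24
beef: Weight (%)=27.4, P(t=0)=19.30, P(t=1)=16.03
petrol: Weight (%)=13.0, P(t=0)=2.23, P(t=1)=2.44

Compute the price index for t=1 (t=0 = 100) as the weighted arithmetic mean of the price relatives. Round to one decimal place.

90.7

sugar: 16.8 × (3.79/2.89) = 16.8 × 1.311419 = 22.0318
cheese: 11.1 × (6.43/8.19) = 11.1 × 0.785104 = 8.7147
rent: 31.7 × (917.24/1264.17) = 31.7 × 0.725567 = 23.0005
beef: 27.4 × (16.03/19.30) = 27.4 × 0.830570 = 22.7576
petrol: 13.0 × (2.44/2.23) = 13.0 × 1.094170 = 14.2242
Index = Σ wᵢ·(p₁ᵢ/p₀ᵢ) = 22.0318 + 8.7147 + 23.0005 + 22.7576 + 14.2242 = 90.7288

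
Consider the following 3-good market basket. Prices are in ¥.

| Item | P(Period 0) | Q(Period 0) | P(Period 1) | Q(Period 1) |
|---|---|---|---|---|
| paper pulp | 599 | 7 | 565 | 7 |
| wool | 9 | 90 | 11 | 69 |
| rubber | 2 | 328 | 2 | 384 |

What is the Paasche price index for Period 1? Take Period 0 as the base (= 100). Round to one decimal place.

98.2

Paasche price index uses current-period quantities as weights.
ΣP(Period 1)·Q(Period 1) = 565×7 + 11×69 + 2×384 = 3955 + 759 + 768 = 5482
ΣP(Period 0)·Q(Period 1) = 599×7 + 9×69 + 2×384 = 4193 + 621 + 768 = 5582
Index = 5482 / 5582 × 100 = 98.2085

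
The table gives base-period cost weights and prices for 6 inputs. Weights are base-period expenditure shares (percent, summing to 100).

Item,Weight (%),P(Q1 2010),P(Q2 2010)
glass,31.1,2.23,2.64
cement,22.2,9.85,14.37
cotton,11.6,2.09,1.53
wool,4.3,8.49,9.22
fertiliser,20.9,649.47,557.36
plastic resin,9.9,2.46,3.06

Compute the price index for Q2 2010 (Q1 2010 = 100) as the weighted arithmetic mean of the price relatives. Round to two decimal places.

112.62

glass: 31.1 × (2.64/2.23) = 31.1 × 1.183857 = 36.8179
cement: 22.2 × (14.37/9.85) = 22.2 × 1.458883 = 32.3872
cotton: 11.6 × (1.53/2.09) = 11.6 × 0.732057 = 8.4919
wool: 4.3 × (9.22/8.49) = 4.3 × 1.085984 = 4.6697
fertiliser: 20.9 × (557.36/649.47) = 20.9 × 0.858177 = 17.9359
plastic resin: 9.9 × (3.06/2.46) = 9.9 × 1.243902 = 12.3146
Index = Σ wᵢ·(p₁ᵢ/p₀ᵢ) = 36.8179 + 32.3872 + 8.4919 + 4.6697 + 17.9359 + 12.3146 = 112.6173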